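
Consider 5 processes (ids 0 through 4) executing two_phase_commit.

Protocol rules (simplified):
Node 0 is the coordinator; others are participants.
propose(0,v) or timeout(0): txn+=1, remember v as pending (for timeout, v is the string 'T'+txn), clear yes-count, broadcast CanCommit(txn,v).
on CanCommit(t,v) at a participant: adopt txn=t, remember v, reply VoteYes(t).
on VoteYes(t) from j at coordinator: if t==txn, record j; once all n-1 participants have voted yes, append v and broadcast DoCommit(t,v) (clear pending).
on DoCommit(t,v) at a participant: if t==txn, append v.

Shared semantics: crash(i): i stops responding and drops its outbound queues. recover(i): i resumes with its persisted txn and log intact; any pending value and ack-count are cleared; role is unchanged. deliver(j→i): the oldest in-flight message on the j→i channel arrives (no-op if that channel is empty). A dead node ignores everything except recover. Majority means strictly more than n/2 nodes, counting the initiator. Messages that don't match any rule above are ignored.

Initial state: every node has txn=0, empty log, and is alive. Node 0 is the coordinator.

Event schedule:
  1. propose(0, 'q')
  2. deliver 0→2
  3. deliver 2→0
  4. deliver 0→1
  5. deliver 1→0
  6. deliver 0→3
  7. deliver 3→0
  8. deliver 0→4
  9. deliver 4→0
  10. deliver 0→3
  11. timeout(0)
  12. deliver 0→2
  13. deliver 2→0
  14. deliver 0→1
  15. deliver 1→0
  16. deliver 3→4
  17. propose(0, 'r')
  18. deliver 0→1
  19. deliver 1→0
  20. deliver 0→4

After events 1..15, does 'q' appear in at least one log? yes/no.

e1 propose(0,'q'): 0[coor,t=1,-]
e2 deliver 0→2: 2[part,t=1,-]
e3 deliver 2→0: ·
e4 deliver 0→1: 1[part,t=1,-]
e5 deliver 1→0: ·
e6 deliver 0→3: 3[part,t=1,-]
e7 deliver 3→0: ·
e8 deliver 0→4: 4[part,t=1,-]
e9 deliver 4→0: 0[coor,t=1,q]
e10 deliver 0→3: 3[part,t=1,q]
e11 timeout(0): 0[coor,t=2,q]
e12 deliver 0→2: 2[part,t=1,q]
e13 deliver 2→0: ·
e14 deliver 0→1: 1[part,t=1,q]
e15 deliver 1→0: ·

yes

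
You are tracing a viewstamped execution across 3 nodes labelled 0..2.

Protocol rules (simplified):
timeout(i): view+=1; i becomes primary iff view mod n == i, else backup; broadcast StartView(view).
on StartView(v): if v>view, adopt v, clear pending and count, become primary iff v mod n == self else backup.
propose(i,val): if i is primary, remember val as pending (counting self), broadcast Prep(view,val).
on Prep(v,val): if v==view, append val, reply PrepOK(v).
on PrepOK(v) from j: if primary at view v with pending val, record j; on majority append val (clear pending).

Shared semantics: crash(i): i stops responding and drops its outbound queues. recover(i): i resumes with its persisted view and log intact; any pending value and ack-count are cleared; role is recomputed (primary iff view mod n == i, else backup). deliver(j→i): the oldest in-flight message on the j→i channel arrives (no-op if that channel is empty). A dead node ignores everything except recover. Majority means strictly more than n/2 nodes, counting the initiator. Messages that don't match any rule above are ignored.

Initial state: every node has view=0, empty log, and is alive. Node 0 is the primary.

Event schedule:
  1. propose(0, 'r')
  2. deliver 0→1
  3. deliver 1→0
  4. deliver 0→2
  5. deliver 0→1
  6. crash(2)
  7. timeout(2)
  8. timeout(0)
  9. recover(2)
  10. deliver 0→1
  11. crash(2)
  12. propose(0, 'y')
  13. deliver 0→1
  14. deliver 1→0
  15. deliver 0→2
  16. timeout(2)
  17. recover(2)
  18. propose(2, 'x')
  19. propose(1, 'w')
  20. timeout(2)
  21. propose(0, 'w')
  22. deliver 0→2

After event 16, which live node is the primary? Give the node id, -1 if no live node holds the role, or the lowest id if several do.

1

step 1 propose(0,'r'): —
step 2 deliver 0→1: 1={back,v=0,log=r}
step 3 deliver 1→0: 0={prim,v=0,log=r}
step 4 deliver 0→2: 2={back,v=0,log=r}
step 5 deliver 0→1: —
step 6 crash(2): 2={✗back,v=0,log=r}
step 7 timeout(2): —
step 8 timeout(0): 0={back,v=1,log=r}
step 9 recover(2): 2={back,v=0,log=r}
step 10 deliver 0→1: 1={prim,v=1,log=r}
step 11 crash(2): 2={✗back,v=0,log=r}
step 12 propose(0,'y'): —
step 13 deliver 0→1: —
step 14 deliver 1→0: —
step 15 deliver 0→2: —
step 16 timeout(2): —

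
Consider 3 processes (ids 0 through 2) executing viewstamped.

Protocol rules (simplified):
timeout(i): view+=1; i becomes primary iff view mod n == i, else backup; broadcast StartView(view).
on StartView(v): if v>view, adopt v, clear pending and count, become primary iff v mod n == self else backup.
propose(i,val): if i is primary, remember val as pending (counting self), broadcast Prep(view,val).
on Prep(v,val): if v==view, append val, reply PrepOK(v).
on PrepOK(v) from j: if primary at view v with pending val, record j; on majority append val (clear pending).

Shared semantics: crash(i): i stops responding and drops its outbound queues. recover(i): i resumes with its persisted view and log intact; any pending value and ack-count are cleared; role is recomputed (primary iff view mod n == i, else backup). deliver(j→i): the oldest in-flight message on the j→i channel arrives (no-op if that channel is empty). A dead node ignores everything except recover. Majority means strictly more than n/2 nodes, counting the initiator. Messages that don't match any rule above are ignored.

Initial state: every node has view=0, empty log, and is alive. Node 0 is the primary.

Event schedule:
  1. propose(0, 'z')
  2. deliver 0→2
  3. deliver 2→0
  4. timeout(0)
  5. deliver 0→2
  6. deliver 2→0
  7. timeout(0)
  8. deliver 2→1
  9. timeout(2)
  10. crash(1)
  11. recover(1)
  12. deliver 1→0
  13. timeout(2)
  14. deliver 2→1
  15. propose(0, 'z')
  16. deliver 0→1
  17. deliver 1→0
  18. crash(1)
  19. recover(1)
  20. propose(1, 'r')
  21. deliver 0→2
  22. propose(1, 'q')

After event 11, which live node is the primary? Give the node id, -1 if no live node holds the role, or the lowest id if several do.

2

after 1 — propose(0,'z'): ·
after 2 — deliver 0→2: n2:back/v0/[z]
after 3 — deliver 2→0: n0:prim/v0/[z]
after 4 — timeout(0): n0:back/v1/[z]
after 5 — deliver 0→2: n2:back/v1/[z]
after 6 — deliver 2→0: ·
after 7 — timeout(0): n0:back/v2/[z]
after 8 — deliver 2→1: ·
after 9 — timeout(2): n2:prim/v2/[z]
after 10 — crash(1): n1:✗back/v0/[-]
after 11 — recover(1): n1:back/v0/[-]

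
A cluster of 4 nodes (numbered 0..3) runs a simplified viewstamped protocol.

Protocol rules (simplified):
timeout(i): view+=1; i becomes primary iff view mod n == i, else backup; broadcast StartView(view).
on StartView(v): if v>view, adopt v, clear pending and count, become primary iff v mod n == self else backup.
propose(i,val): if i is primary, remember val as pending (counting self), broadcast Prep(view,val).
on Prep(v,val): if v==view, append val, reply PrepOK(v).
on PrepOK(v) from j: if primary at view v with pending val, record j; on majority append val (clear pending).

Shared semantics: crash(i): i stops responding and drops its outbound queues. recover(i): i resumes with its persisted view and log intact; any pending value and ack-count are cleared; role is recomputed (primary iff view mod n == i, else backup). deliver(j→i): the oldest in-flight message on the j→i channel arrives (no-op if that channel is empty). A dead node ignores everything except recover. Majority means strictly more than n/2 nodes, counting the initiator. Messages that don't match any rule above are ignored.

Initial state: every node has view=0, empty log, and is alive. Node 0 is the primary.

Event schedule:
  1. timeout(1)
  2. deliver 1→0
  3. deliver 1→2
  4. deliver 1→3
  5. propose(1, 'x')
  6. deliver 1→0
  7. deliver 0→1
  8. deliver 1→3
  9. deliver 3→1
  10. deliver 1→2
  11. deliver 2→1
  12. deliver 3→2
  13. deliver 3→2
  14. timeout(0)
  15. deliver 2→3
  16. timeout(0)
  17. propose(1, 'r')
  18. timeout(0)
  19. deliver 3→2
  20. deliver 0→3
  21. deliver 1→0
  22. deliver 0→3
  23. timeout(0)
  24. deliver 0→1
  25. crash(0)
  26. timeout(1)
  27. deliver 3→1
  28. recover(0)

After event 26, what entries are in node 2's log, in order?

x

1. timeout(1):  <1:prim v1 ->
2. deliver 1→0:  <0:back v1 ->
3. deliver 1→2:  <2:back v1 ->
4. deliver 1→3:  <3:back v1 ->
5. propose(1,'x'):  nop
6. deliver 1→0:  <0:back v1 x>
7. deliver 0→1:  nop
8. deliver 1→3:  <3:back v1 x>
9. deliver 3→1:  <1:prim v1 x>
10. deliver 1→2:  <2:back v1 x>
11. deliver 2→1:  nop
12. deliver 3→2:  nop
13. deliver 3→2:  nop
14. timeout(0):  <0:back v2 x>
15. deliver 2→3:  nop
16. timeout(0):  <0:back v3 x>
17. propose(1,'r'):  nop
18. timeout(0):  <0:prim v4 x>
19. deliver 3→2:  nop
20. deliver 0→3:  <3:back v2 x>
21. deliver 1→0:  nop
22. deliver 0→3:  <3:prim v3 x>
23. timeout(0):  <0:back v5 x>
24. deliver 0→1:  <1:back v2 x>
25. crash(0):  <0:✗back v5 x>
26. timeout(1):  <1:back v3 x>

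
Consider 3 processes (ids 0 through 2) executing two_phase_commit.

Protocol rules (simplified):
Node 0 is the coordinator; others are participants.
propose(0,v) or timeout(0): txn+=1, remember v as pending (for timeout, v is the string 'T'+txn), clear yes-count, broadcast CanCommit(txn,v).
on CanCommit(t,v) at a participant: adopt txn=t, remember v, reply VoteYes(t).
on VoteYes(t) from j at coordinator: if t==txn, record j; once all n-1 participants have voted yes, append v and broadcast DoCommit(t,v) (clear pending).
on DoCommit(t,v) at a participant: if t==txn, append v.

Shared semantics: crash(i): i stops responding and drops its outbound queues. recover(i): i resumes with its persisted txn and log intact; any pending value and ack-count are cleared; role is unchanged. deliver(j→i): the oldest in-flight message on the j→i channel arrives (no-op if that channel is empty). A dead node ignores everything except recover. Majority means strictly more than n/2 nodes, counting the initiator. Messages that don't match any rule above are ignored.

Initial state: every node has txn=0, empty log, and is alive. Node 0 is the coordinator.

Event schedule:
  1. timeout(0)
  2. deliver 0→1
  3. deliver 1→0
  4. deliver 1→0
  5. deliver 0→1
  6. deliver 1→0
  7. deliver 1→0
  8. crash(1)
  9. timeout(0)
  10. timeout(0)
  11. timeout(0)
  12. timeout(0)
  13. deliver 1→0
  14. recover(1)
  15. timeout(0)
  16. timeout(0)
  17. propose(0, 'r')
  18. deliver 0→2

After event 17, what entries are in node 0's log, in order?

empty

e1 timeout(0): 0[coor,t=1,-]
e2 deliver 0→1: 1[part,t=1,-]
e3 deliver 1→0: ·
e4 deliver 1→0: ·
e5 deliver 0→1: ·
e6 deliver 1→0: ·
e7 deliver 1→0: ·
e8 crash(1): 1[✗part,t=1,-]
e9 timeout(0): 0[coor,t=2,-]
e10 timeout(0): 0[coor,t=3,-]
e11 timeout(0): 0[coor,t=4,-]
e12 timeout(0): 0[coor,t=5,-]
e13 deliver 1→0: ·
e14 recover(1): 1[part,t=1,-]
e15 timeout(0): 0[coor,t=6,-]
e16 timeout(0): 0[coor,t=7,-]
e17 propose(0,'r'): 0[coor,t=8,-]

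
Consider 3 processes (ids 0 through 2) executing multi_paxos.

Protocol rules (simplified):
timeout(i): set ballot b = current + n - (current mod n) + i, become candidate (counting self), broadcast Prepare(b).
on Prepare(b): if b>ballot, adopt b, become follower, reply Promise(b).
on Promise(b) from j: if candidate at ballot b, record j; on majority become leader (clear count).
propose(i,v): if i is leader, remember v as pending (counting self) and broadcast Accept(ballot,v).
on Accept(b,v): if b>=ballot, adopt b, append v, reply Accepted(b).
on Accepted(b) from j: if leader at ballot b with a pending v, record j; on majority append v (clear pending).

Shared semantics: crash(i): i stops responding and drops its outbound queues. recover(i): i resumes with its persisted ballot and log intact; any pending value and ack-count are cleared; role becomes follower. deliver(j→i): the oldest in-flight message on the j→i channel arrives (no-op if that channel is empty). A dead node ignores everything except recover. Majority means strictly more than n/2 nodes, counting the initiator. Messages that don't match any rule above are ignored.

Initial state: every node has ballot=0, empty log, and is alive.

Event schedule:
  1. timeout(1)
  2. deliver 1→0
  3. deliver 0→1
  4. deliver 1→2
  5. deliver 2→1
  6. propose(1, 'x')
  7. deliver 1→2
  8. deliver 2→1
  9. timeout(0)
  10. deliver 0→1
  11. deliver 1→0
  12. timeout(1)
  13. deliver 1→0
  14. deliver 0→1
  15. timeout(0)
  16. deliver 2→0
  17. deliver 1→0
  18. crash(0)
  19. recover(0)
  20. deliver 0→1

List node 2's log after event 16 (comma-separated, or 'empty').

x

1. timeout(1):  <1:cand b4 ->
2. deliver 1→0:  <0:foll b4 ->
3. deliver 0→1:  <1:lead b4 ->
4. deliver 1→2:  <2:foll b4 ->
5. deliver 2→1:  nop
6. propose(1,'x'):  nop
7. deliver 1→2:  <2:foll b4 x>
8. deliver 2→1:  <1:lead b4 x>
9. timeout(0):  <0:cand b6 ->
10. deliver 0→1:  <1:foll b6 x>
11. deliver 1→0:  nop
12. timeout(1):  <1:cand b10 x>
13. deliver 1→0:  <0:lead b6 ->
14. deliver 0→1:  nop
15. timeout(0):  <0:cand b9 ->
16. deliver 2→0:  nop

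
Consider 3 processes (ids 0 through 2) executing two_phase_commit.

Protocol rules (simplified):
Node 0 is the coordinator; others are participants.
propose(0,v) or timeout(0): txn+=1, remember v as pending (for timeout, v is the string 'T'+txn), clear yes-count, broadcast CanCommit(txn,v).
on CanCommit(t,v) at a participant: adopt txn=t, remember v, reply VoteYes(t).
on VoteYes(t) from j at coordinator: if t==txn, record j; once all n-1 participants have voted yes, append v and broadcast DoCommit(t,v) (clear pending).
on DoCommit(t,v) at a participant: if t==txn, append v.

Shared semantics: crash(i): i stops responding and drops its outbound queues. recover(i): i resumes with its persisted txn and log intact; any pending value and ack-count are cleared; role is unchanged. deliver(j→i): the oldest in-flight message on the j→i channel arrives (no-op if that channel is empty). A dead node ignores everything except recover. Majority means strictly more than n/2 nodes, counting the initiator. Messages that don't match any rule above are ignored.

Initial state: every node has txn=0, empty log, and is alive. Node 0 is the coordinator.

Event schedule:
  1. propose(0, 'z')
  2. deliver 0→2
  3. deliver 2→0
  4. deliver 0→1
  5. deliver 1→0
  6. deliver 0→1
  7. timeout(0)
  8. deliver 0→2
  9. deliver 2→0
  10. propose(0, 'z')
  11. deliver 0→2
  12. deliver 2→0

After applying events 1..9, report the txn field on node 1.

1

step 1 propose(0,'z'): 0={coor,t=1,log=-}
step 2 deliver 0→2: 2={part,t=1,log=-}
step 3 deliver 2→0: —
step 4 deliver 0→1: 1={part,t=1,log=-}
step 5 deliver 1→0: 0={coor,t=1,log=z}
step 6 deliver 0→1: 1={part,t=1,log=z}
step 7 timeout(0): 0={coor,t=2,log=z}
step 8 deliver 0→2: 2={part,t=1,log=z}
step 9 deliver 2→0: —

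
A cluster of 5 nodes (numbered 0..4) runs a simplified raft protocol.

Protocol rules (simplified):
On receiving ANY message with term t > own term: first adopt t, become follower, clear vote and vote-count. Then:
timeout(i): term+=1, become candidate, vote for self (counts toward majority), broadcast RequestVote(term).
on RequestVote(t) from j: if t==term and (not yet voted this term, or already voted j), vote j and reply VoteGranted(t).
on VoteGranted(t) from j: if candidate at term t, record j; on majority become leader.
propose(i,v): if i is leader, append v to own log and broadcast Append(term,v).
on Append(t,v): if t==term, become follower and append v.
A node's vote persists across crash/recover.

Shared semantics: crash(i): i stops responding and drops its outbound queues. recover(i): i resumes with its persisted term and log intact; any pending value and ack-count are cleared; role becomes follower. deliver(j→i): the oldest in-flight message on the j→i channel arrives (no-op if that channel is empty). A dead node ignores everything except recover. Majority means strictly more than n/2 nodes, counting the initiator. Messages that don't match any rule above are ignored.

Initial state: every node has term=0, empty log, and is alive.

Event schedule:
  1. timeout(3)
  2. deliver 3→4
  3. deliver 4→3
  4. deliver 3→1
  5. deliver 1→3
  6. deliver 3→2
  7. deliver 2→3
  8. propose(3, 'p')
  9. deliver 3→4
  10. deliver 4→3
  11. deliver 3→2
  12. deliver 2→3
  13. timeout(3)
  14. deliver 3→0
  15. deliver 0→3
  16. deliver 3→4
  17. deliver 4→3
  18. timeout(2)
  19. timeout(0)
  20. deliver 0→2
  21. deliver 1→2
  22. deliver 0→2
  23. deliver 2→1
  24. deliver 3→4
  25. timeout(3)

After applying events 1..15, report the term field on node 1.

1

step 1 timeout(3): 3={cand,t=1,log=-}
step 2 deliver 3→4: 4={foll,t=1,log=-}
step 3 deliver 4→3: —
step 4 deliver 3→1: 1={foll,t=1,log=-}
step 5 deliver 1→3: 3={lead,t=1,log=-}
step 6 deliver 3→2: 2={foll,t=1,log=-}
step 7 deliver 2→3: —
step 8 propose(3,'p'): 3={lead,t=1,log=p}
step 9 deliver 3→4: 4={foll,t=1,log=p}
step 10 deliver 4→3: —
step 11 deliver 3→2: 2={foll,t=1,log=p}
step 12 deliver 2→3: —
step 13 timeout(3): 3={cand,t=2,log=p}
step 14 deliver 3→0: 0={foll,t=1,log=-}
step 15 deliver 0→3: —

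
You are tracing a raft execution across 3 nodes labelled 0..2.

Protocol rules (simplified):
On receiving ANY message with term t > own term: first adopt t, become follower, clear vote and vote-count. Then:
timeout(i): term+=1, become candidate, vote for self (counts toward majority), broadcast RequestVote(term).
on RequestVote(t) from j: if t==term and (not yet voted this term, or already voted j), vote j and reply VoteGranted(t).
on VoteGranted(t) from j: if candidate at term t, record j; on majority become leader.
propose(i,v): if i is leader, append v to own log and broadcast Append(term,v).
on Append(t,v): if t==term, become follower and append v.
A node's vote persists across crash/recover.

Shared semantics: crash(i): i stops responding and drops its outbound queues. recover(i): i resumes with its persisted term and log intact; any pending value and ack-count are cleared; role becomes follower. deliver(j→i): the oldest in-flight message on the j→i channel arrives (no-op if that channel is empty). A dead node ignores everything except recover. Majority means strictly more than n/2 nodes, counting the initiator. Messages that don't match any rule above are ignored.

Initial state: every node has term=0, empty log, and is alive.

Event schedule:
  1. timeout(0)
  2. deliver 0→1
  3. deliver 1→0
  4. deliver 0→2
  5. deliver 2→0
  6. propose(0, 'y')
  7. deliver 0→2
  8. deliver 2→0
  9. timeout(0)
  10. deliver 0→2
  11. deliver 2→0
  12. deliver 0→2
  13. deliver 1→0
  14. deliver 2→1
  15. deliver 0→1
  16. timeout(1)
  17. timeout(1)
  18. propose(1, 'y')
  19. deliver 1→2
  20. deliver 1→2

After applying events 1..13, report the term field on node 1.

after 1 — timeout(0): n0:cand/t1/[-]
after 2 — deliver 0→1: n1:foll/t1/[-]
after 3 — deliver 1→0: n0:lead/t1/[-]
after 4 — deliver 0→2: n2:foll/t1/[-]
after 5 — deliver 2→0: ·
after 6 — propose(0,'y'): n0:lead/t1/[y]
after 7 — deliver 0→2: n2:foll/t1/[y]
after 8 — deliver 2→0: ·
after 9 — timeout(0): n0:cand/t2/[y]
after 10 — deliver 0→2: n2:foll/t2/[y]
after 11 — deliver 2→0: n0:lead/t2/[y]
after 12 — deliver 0→2: ·
after 13 — deliver 1→0: ·

1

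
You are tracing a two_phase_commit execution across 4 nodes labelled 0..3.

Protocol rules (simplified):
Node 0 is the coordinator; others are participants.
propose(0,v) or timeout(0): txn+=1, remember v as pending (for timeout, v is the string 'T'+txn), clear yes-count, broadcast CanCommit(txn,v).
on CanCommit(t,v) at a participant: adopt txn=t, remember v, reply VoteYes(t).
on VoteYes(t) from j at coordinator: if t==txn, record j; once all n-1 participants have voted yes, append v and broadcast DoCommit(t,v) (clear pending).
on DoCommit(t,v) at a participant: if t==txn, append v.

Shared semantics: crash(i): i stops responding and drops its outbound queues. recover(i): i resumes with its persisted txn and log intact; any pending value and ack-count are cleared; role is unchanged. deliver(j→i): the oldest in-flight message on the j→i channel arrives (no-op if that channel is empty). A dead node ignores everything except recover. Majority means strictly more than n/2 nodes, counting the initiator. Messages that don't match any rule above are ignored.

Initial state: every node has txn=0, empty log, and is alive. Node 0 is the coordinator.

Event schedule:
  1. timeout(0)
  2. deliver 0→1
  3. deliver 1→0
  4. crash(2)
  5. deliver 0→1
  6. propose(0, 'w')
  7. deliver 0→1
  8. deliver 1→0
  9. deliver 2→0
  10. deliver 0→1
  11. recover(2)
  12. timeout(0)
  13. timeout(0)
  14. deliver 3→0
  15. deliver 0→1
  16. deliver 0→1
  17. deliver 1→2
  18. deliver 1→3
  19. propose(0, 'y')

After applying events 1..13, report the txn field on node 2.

0

e1 timeout(0): 0[coor,t=1,-]
e2 deliver 0→1: 1[part,t=1,-]
e3 deliver 1→0: ·
e4 crash(2): 2[✗part,t=0,-]
e5 deliver 0→1: ·
e6 propose(0,'w'): 0[coor,t=2,-]
e7 deliver 0→1: 1[part,t=2,-]
e8 deliver 1→0: ·
e9 deliver 2→0: ·
e10 deliver 0→1: ·
e11 recover(2): 2[part,t=0,-]
e12 timeout(0): 0[coor,t=3,-]
e13 timeout(0): 0[coor,t=4,-]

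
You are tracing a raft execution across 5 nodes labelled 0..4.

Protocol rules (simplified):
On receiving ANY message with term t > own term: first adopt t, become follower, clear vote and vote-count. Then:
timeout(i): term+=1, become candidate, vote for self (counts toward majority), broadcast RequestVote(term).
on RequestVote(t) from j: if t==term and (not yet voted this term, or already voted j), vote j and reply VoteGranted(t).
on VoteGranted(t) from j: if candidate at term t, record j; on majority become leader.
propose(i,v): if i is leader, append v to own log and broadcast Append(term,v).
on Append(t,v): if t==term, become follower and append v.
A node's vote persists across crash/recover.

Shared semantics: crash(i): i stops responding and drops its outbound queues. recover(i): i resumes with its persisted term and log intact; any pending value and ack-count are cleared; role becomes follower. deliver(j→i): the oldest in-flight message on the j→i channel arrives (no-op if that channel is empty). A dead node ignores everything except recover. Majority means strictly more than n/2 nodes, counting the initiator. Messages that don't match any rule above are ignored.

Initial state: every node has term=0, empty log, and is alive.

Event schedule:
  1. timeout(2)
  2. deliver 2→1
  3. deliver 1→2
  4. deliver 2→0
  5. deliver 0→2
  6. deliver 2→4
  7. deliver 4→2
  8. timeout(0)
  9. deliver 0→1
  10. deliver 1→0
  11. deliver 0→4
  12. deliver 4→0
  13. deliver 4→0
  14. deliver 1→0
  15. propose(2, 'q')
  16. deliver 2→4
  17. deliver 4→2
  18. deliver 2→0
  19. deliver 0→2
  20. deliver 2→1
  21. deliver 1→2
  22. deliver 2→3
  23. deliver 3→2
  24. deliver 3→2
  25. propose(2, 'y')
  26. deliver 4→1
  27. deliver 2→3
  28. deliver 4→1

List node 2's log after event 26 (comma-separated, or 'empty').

q

after 1 — timeout(2): n2:cand/t1/[-]
after 2 — deliver 2→1: n1:foll/t1/[-]
after 3 — deliver 1→2: ·
after 4 — deliver 2→0: n0:foll/t1/[-]
after 5 — deliver 0→2: n2:lead/t1/[-]
after 6 — deliver 2→4: n4:foll/t1/[-]
after 7 — deliver 4→2: ·
after 8 — timeout(0): n0:cand/t2/[-]
after 9 — deliver 0→1: n1:foll/t2/[-]
after 10 — deliver 1→0: ·
after 11 — deliver 0→4: n4:foll/t2/[-]
after 12 — deliver 4→0: n0:lead/t2/[-]
after 13 — deliver 4→0: ·
after 14 — deliver 1→0: ·
after 15 — propose(2,'q'): n2:lead/t1/[q]
after 16 — deliver 2→4: ·
after 17 — deliver 4→2: ·
after 18 — deliver 2→0: ·
after 19 — deliver 0→2: n2:foll/t2/[q]
after 20 — deliver 2→1: ·
after 21 — deliver 1→2: ·
after 22 — deliver 2→3: n3:foll/t1/[-]
after 23 — deliver 3→2: ·
after 24 — deliver 3→2: ·
after 25 — propose(2,'y'): ·
after 26 — deliver 4→1: ·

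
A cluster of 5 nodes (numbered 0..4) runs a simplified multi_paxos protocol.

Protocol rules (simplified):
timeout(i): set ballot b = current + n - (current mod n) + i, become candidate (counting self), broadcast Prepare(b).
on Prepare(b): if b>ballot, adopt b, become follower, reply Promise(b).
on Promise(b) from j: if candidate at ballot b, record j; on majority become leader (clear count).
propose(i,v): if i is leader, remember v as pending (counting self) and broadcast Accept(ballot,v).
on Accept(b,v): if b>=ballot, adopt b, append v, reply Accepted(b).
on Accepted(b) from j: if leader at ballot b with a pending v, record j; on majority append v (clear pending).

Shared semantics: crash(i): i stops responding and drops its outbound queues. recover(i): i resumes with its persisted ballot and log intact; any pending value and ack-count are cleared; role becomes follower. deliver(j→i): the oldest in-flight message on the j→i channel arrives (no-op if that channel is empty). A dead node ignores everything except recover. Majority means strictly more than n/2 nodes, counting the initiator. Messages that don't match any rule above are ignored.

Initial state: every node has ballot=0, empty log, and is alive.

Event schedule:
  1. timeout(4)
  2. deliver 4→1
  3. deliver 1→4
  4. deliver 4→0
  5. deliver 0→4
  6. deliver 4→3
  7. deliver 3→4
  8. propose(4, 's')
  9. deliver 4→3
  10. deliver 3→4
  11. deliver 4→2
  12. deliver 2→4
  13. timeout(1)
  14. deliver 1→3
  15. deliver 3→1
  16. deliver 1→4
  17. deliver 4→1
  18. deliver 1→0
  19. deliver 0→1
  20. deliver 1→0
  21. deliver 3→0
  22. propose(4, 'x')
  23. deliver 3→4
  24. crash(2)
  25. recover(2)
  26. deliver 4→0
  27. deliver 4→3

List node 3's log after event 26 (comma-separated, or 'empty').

s

1. timeout(4):  <4:cand b9 ->
2. deliver 4→1:  <1:foll b9 ->
3. deliver 1→4:  nop
4. deliver 4→0:  <0:foll b9 ->
5. deliver 0→4:  <4:lead b9 ->
6. deliver 4→3:  <3:foll b9 ->
7. deliver 3→4:  nop
8. propose(4,'s'):  nop
9. deliver 4→3:  <3:foll b9 s>
10. deliver 3→4:  nop
11. deliver 4→2:  <2:foll b9 ->
12. deliver 2→4:  nop
13. timeout(1):  <1:cand b11 ->
14. deliver 1→3:  <3:foll b11 s>
15. deliver 3→1:  nop
16. deliver 1→4:  <4:foll b11 ->
17. deliver 4→1:  nop
18. deliver 1→0:  <0:foll b11 ->
19. deliver 0→1:  <1:lead b11 ->
20. deliver 1→0:  nop
21. deliver 3→0:  nop
22. propose(4,'x'):  nop
23. deliver 3→4:  nop
24. crash(2):  <2:✗foll b9 ->
25. recover(2):  <2:foll b9 ->
26. deliver 4→0:  nop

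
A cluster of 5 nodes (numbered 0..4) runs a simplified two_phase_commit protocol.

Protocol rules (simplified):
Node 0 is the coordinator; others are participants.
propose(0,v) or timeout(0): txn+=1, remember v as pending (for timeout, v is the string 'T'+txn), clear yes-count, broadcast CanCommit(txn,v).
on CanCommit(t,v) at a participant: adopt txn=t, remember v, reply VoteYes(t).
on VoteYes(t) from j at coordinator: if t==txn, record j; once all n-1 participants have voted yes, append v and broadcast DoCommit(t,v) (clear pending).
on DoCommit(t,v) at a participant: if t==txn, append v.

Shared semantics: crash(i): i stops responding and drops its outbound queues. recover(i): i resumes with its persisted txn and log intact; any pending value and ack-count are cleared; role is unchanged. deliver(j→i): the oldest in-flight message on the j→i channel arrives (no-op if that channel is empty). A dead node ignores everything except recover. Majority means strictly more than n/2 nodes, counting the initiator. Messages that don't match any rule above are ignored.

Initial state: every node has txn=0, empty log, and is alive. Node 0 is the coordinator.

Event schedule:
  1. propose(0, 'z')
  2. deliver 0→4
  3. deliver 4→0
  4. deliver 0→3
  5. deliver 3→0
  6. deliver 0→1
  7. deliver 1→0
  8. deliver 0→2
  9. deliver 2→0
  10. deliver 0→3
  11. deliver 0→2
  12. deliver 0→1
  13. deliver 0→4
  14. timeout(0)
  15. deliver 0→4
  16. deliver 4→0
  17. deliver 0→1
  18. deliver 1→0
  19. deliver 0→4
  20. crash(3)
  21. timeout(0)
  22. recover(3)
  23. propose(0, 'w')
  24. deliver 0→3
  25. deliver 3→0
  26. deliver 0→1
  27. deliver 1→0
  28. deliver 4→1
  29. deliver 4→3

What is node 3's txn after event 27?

step 1 propose(0,'z'): 0={coor,t=1,log=-}
step 2 deliver 0→4: 4={part,t=1,log=-}
step 3 deliver 4→0: —
step 4 deliver 0→3: 3={part,t=1,log=-}
step 5 deliver 3→0: —
step 6 deliver 0→1: 1={part,t=1,log=-}
step 7 deliver 1→0: —
step 8 deliver 0→2: 2={part,t=1,log=-}
step 9 deliver 2→0: 0={coor,t=1,log=z}
step 10 deliver 0→3: 3={part,t=1,log=z}
step 11 deliver 0→2: 2={part,t=1,log=z}
step 12 deliver 0→1: 1={part,t=1,log=z}
step 13 deliver 0→4: 4={part,t=1,log=z}
step 14 timeout(0): 0={coor,t=2,log=z}
step 15 deliver 0→4: 4={part,t=2,log=z}
step 16 deliver 4→0: —
step 17 deliver 0→1: 1={part,t=2,log=z}
step 18 deliver 1→0: —
step 19 deliver 0→4: —
step 20 crash(3): 3={✗part,t=1,log=z}
step 21 timeout(0): 0={coor,t=3,log=z}
step 22 recover(3): 3={part,t=1,log=z}
step 23 propose(0,'w'): 0={coor,t=4,log=z}
step 24 deliver 0→3: 3={part,t=2,log=z}
step 25 deliver 3→0: —
step 26 deliver 0→1: 1={part,t=3,log=z}
step 27 deliver 1→0: —

2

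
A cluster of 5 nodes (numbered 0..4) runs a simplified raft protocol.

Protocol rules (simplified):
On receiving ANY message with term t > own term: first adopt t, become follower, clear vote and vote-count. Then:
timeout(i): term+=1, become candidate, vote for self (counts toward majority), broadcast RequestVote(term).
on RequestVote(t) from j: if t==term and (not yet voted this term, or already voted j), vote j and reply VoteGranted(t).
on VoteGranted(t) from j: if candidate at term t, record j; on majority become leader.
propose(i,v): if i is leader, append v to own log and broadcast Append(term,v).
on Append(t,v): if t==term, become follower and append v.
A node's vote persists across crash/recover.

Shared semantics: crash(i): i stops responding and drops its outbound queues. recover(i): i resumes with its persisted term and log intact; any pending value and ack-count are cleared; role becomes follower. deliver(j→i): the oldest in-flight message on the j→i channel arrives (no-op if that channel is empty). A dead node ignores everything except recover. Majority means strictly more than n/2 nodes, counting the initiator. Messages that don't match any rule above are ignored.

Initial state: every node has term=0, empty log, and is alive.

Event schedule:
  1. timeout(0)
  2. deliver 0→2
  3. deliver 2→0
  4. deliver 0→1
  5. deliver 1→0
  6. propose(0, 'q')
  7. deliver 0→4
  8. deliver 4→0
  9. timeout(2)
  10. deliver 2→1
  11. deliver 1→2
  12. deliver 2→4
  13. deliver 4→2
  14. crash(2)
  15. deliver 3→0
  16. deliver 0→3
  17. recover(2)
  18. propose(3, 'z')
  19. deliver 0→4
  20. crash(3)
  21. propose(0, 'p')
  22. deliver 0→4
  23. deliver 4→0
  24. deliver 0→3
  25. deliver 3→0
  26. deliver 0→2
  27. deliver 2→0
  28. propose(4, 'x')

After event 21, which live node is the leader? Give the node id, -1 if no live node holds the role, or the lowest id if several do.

0

after 1 — timeout(0): n0:cand/t1/[-]
after 2 — deliver 0→2: n2:foll/t1/[-]
after 3 — deliver 2→0: ·
after 4 — deliver 0→1: n1:foll/t1/[-]
after 5 — deliver 1→0: n0:lead/t1/[-]
after 6 — propose(0,'q'): n0:lead/t1/[q]
after 7 — deliver 0→4: n4:foll/t1/[-]
after 8 — deliver 4→0: ·
after 9 — timeout(2): n2:cand/t2/[-]
after 10 — deliver 2→1: n1:foll/t2/[-]
after 11 — deliver 1→2: ·
after 12 — deliver 2→4: n4:foll/t2/[-]
after 13 — deliver 4→2: n2:lead/t2/[-]
after 14 — crash(2): n2:✗lead/t2/[-]
after 15 — deliver 3→0: ·
after 16 — deliver 0→3: n3:foll/t1/[-]
after 17 — recover(2): n2:foll/t2/[-]
after 18 — propose(3,'z'): ·
after 19 — deliver 0→4: ·
after 20 — crash(3): n3:✗foll/t1/[-]
after 21 — propose(0,'p'): n0:lead/t1/[q,p]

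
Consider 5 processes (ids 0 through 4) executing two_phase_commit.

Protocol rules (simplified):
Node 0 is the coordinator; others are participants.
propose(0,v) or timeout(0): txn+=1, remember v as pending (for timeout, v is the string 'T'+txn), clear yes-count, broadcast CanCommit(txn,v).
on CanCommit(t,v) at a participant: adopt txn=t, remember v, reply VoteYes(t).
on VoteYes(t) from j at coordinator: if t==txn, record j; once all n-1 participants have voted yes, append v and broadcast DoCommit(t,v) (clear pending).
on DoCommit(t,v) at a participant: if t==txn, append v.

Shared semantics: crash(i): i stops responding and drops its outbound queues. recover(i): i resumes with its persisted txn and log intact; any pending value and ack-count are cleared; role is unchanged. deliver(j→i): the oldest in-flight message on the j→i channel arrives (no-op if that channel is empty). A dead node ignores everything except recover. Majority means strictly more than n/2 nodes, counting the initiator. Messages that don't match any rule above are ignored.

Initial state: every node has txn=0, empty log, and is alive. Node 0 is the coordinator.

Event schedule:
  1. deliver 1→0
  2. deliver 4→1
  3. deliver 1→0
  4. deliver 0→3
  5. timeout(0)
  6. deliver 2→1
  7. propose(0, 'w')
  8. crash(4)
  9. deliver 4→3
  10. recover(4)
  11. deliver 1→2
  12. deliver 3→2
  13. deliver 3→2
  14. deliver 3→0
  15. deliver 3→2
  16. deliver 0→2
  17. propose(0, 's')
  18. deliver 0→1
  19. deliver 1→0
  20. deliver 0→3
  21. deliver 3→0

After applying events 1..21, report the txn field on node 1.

1

e1 deliver 1→0: ·
e2 deliver 4→1: ·
e3 deliver 1→0: ·
e4 deliver 0→3: ·
e5 timeout(0): 0[coor,t=1,-]
e6 deliver 2→1: ·
e7 propose(0,'w'): 0[coor,t=2,-]
e8 crash(4): 4[✗part,t=0,-]
e9 deliver 4→3: ·
e10 recover(4): 4[part,t=0,-]
e11 deliver 1→2: ·
e12 deliver 3→2: ·
e13 deliver 3→2: ·
e14 deliver 3→0: ·
e15 deliver 3→2: ·
e16 deliver 0→2: 2[part,t=1,-]
e17 propose(0,'s'): 0[coor,t=3,-]
e18 deliver 0→1: 1[part,t=1,-]
e19 deliver 1→0: ·
e20 deliver 0→3: 3[part,t=1,-]
e21 deliver 3→0: ·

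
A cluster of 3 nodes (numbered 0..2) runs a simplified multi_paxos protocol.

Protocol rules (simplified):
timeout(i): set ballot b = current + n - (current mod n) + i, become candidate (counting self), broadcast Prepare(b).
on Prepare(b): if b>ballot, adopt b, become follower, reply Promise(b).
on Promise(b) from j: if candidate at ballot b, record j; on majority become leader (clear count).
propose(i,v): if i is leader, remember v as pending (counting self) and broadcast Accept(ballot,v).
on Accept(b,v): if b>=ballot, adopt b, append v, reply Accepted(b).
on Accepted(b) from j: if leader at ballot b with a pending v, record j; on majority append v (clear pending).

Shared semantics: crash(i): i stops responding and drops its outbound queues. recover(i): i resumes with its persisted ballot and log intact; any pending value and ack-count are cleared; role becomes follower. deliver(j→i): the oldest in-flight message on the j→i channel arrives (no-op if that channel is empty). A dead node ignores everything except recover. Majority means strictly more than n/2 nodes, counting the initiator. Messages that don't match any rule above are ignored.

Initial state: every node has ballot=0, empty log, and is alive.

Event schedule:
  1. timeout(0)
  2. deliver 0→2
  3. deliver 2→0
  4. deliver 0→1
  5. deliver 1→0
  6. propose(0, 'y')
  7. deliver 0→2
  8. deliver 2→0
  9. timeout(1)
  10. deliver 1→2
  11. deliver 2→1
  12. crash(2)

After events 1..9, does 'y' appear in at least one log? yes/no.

yes

e1 timeout(0): 0[cand,b=3,-]
e2 deliver 0→2: 2[foll,b=3,-]
e3 deliver 2→0: 0[lead,b=3,-]
e4 deliver 0→1: 1[foll,b=3,-]
e5 deliver 1→0: ·
e6 propose(0,'y'): ·
e7 deliver 0→2: 2[foll,b=3,y]
e8 deliver 2→0: 0[lead,b=3,y]
e9 timeout(1): 1[cand,b=7,-]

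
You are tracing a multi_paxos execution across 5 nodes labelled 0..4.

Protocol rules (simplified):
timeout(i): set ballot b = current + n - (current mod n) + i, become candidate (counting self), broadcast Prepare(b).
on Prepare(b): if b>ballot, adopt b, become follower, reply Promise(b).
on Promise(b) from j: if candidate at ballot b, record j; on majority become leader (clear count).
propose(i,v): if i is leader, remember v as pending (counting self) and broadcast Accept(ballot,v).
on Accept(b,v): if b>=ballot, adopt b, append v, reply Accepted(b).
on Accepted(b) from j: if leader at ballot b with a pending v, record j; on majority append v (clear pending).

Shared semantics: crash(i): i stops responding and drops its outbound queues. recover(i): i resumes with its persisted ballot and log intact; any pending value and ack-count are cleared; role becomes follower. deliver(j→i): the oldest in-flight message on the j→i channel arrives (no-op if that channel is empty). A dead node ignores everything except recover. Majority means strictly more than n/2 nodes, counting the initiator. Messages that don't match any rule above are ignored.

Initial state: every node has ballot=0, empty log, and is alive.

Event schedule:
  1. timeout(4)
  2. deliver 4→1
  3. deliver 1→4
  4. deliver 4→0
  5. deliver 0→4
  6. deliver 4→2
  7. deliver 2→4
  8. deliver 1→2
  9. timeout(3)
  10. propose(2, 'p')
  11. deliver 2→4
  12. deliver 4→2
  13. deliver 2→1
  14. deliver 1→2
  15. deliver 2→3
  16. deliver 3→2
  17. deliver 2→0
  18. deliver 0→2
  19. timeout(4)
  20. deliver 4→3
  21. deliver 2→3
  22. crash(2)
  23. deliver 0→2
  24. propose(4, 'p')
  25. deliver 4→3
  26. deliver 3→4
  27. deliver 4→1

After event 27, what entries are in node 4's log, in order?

empty

e1 timeout(4): 4[cand,b=9,-]
e2 deliver 4→1: 1[foll,b=9,-]
e3 deliver 1→4: ·
e4 deliver 4→0: 0[foll,b=9,-]
e5 deliver 0→4: 4[lead,b=9,-]
e6 deliver 4→2: 2[foll,b=9,-]
e7 deliver 2→4: ·
e8 deliver 1→2: ·
e9 timeout(3): 3[cand,b=8,-]
e10 propose(2,'p'): ·
e11 deliver 2→4: ·
e12 deliver 4→2: ·
e13 deliver 2→1: ·
e14 deliver 1→2: ·
e15 deliver 2→3: ·
e16 deliver 3→2: ·
e17 deliver 2→0: ·
e18 deliver 0→2: ·
e19 timeout(4): 4[cand,b=14,-]
e20 deliver 4→3: 3[foll,b=9,-]
e21 deliver 2→3: ·
e22 crash(2): 2[✗foll,b=9,-]
e23 deliver 0→2: ·
e24 propose(4,'p'): ·
e25 deliver 4→3: 3[foll,b=14,-]
e26 deliver 3→4: ·
e27 deliver 4→1: 1[foll,b=14,-]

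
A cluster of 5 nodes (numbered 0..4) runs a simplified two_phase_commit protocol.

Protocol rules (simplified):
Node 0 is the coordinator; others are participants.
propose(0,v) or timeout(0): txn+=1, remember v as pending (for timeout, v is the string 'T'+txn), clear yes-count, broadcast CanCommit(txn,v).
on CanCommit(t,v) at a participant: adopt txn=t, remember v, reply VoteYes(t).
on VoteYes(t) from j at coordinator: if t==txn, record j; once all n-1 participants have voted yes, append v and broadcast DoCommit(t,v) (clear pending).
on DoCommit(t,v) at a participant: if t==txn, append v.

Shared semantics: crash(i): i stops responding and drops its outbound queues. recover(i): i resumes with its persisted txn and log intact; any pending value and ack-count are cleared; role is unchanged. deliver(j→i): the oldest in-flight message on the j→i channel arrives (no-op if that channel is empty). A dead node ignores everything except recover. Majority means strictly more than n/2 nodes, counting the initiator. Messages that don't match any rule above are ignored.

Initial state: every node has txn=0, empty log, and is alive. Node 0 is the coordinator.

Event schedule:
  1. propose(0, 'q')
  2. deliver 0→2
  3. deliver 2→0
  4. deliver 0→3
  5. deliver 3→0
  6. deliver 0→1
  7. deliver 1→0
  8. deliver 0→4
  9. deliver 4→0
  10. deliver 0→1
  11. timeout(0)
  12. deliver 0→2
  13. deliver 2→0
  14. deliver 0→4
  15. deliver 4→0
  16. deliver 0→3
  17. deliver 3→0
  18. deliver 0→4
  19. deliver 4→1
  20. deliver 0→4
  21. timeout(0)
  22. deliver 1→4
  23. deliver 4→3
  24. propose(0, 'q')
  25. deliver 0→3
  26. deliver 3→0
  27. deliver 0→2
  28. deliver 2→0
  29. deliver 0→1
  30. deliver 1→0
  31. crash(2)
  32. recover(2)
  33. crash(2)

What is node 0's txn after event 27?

[1] propose(0,'q') → N0(coor t1 [-])
[2] deliver 0→2 → N2(part t1 [-])
[3] deliver 2→0 → ∅
[4] deliver 0→3 → N3(part t1 [-])
[5] deliver 3→0 → ∅
[6] deliver 0→1 → N1(part t1 [-])
[7] deliver 1→0 → ∅
[8] deliver 0→4 → N4(part t1 [-])
[9] deliver 4→0 → N0(coor t1 [q])
[10] deliver 0→1 → N1(part t1 [q])
[11] timeout(0) → N0(coor t2 [q])
[12] deliver 0→2 → N2(part t1 [q])
[13] deliver 2→0 → ∅
[14] deliver 0→4 → N4(part t1 [q])
[15] deliver 4→0 → ∅
[16] deliver 0→3 → N3(part t1 [q])
[17] deliver 3→0 → ∅
[18] deliver 0→4 → N4(part t2 [q])
[19] deliver 4→1 → ∅
[20] deliver 0→4 → ∅
[21] timeout(0) → N0(coor t3 [q])
[22] deliver 1→4 → ∅
[23] deliver 4→3 → ∅
[24] propose(0,'q') → N0(coor t4 [q])
[25] deliver 0→3 → N3(part t2 [q])
[26] deliver 3→0 → ∅
[27] deliver 0→2 → N2(part t2 [q])

4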